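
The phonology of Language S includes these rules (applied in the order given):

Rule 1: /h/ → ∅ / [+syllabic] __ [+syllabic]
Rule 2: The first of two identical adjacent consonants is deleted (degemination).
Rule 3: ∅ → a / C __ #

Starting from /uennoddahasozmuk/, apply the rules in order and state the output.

uenodaasozmuka

Rule 1 (intervocalic h-deletion): /h/ occurs between vowels /a/ and /a/, so it deletes. /uennoddahasozmuk/ → uennoddaasozmuk.
Rule 2 (degemination): /nn/ is a geminate; the first /n/ deletes. /dd/ is a geminate; the first /d/ deletes. /uennoddaasozmuk/ → uenodaasozmuk.
Rule 3 (final a-epenthesis): the form ends in the consonant /k/, so [a] is inserted word-finally. /uenodaasozmuk/ → uenodaasozmuka.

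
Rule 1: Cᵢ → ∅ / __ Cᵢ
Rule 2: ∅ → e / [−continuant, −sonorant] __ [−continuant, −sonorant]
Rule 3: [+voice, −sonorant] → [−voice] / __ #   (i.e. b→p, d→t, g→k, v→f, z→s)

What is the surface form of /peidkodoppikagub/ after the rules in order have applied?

Rule 1 (degemination): /pp/ is a geminate; the first /p/ deletes. /peidkodoppikagub/ → peidkodopikagub.
Rule 2 (stop-cluster e-epenthesis): /d/ and /k/ form a stop–stop cluster, so [e] is inserted between them. /peidkodopikagub/ → peidekodopikagub.
Rule 3 (final devoicing): /b/ is a voiced obstruent in word-final position, so it devoices to [p]. /peidekodopikagub/ → peidekodopikagup.

peidekodopikagup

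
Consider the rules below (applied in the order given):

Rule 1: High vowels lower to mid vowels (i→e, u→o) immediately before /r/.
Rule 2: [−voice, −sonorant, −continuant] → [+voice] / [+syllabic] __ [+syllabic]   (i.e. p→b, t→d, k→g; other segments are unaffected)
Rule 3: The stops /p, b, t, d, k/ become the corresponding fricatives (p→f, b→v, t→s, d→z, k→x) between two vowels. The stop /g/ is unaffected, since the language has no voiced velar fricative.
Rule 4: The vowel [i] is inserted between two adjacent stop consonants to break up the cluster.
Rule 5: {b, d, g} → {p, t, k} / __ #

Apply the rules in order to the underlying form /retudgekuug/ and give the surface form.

rezudigeguuk

Rule 1 (pre-rhotic lowering): no segment meets the environment; /retudgekuug/ is unchanged.
Rule 2 (intervocalic voicing): /t/ is a voiceless stop between vowels /e/ and /u/, so it voices to [d]. /k/ is a voiceless stop between vowels /e/ and /u/, so it voices to [g]. /retudgekuug/ → redudgeguug.
Rule 3 (intervocalic spirantization): /d/ is a stop between vowels /e/ and /u/, so it spirantizes to the fricative [z]. /redudgeguug/ → rezudgeguug.
Rule 4 (stop-cluster i-epenthesis): /d/ and /g/ form a stop–stop cluster, so [i] is inserted between them. /rezudgeguug/ → rezudigeguug.
Rule 5 (final devoicing): /g/ is a voiced stop in word-final position, so it devoices to [k]. /rezudigeguug/ → rezudigeguuk.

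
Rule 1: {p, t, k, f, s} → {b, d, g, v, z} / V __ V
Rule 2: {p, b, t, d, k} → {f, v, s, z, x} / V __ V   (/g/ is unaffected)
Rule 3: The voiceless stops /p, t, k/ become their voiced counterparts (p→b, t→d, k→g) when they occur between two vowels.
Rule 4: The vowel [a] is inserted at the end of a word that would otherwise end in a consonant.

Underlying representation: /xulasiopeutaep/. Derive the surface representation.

xulazioveuzaepa

Rule 1 (intervocalic voicing): /s/ is a voiceless obstruent between vowels /a/ and /i/, so it voices to [z]. /p/ is a voiceless obstruent between vowels /o/ and /e/, so it voices to [b]. /t/ is a voiceless obstruent between vowels /u/ and /a/, so it voices to [d]. /xulasiopeutaep/ → xulaziobeudaep.
Rule 2 (intervocalic spirantization): /b/ is a stop between vowels /o/ and /e/, so it spirantizes to the fricative [v]. /d/ is a stop between vowels /u/ and /a/, so it spirantizes to the fricative [z]. /xulaziobeudaep/ → xulazioveuzaep.
Rule 3 (intervocalic voicing): no segment meets the environment; /xulazioveuzaep/ is unchanged.
Rule 4 (final a-epenthesis): the form ends in the consonant /p/, so [a] is inserted word-finally. /xulazioveuzaep/ → xulazioveuzaepa.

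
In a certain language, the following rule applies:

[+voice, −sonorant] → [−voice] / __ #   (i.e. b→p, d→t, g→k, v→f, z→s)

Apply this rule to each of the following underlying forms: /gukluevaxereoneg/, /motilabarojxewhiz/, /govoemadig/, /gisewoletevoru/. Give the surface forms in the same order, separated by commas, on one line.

gukluevaxereonek, motilabarojxewhis, govoemadik, gisewoletevoru

/gukluevaxereoneg/: /g/ is a voiced obstruent in word-final position, so it devoices to [k]. → [gukluevaxereonek].
/motilabarojxewhiz/: /z/ is a voiced obstruent in word-final position, so it devoices to [s]. → [motilabarojxewhis].
/govoemadig/: /g/ is a voiced obstruent in word-final position, so it devoices to [k]. → [govoemadik].
/gisewoletevoru/: the rule's environment is not met; surfaces unchanged as [gisewoletevoru].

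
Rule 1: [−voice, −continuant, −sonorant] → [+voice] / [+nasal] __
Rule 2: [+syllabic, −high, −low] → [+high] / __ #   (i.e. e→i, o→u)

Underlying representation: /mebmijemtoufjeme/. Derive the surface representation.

mebmijemdoufjemi

Rule 1 (post-nasal voicing): /t/ is a voiceless stop immediately after the nasal /m/, so it voices to [d]. /mebmijemtoufjeme/ → mebmijemdoufjeme.
Rule 2 (final vowel raising): /e/ is a mid vowel in word-final position, so it raises to [i]. /mebmijemdoufjeme/ → mebmijemdoufjemi.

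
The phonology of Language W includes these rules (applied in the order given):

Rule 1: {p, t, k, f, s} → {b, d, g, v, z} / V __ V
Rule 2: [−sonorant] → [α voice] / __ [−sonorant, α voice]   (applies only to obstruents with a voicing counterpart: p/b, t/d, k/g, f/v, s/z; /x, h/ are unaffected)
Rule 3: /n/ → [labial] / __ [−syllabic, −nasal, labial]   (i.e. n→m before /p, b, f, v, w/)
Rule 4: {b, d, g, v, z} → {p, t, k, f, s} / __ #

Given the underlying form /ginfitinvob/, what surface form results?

gimfidimvop

Rule 1 (intervocalic voicing): /t/ is a voiceless obstruent between vowels /i/ and /i/, so it voices to [d]. /ginfitinvob/ → ginfidinvob.
Rule 2 (regressive voicing assimilation): no segment meets the environment; /ginfidinvob/ is unchanged.
Rule 3 (nasal place assimilation): /n/ precedes the labial consonant /f/, so it assimilates in place to [m]. /n/ precedes the labial consonant /v/, so it assimilates in place to [m]. /ginfidinvob/ → gimfidimvob.
Rule 4 (final devoicing): /b/ is a voiced obstruent in word-final position, so it devoices to [p]. /gimfidimvob/ → gimfidimvop.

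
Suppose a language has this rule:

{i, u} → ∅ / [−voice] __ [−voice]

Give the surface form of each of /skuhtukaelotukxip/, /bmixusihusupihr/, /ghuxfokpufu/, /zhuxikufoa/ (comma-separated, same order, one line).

/skuhtukaelotukxip/: /u/ is a high vowel flanked by voiceless consonants /k/ and /h/, so it deletes. /u/ is a high vowel flanked by voiceless consonants /t/ and /k/, so it deletes. /u/ is a high vowel flanked by voiceless consonants /t/ and /k/, so it deletes. /i/ is a high vowel flanked by voiceless consonants /x/ and /p/, so it deletes. → [skhtkaelotkxp].
/bmixusihusupihr/: /u/ is a high vowel flanked by voiceless consonants /x/ and /s/, so it deletes. /i/ is a high vowel flanked by voiceless consonants /s/ and /h/, so it deletes. /u/ is a high vowel flanked by voiceless consonants /h/ and /s/, so it deletes. /u/ is a high vowel flanked by voiceless consonants /s/ and /p/, so it deletes. /i/ is a high vowel flanked by voiceless consonants /p/ and /h/, so it deletes. → [bmixshsphr].
/ghuxfokpufu/: /u/ is a high vowel flanked by voiceless consonants /h/ and /x/, so it deletes. /u/ is a high vowel flanked by voiceless consonants /p/ and /f/, so it deletes. → [ghxfokpfu].
/zhuxikufoa/: /u/ is a high vowel flanked by voiceless consonants /h/ and /x/, so it deletes. /i/ is a high vowel flanked by voiceless consonants /x/ and /k/, so it deletes. /u/ is a high vowel flanked by voiceless consonants /k/ and /f/, so it deletes. → [zhxkfoa].

skhtkaelotkxp, bmixshsphr, ghxfokpfu, zhxkfoa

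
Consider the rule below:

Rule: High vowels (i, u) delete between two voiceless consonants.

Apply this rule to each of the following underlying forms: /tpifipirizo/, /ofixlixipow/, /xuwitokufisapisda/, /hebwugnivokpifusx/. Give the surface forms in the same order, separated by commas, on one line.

tpfpirizo, ofxlixpow, xuwitokfsapsda, hebwugnivokpfsx

/tpifipirizo/: /i/ is a high vowel flanked by voiceless consonants /p/ and /f/, so it deletes. /i/ is a high vowel flanked by voiceless consonants /f/ and /p/, so it deletes. → [tpfpirizo].
/ofixlixipow/: /i/ is a high vowel flanked by voiceless consonants /f/ and /x/, so it deletes. /i/ is a high vowel flanked by voiceless consonants /x/ and /p/, so it deletes. → [ofxlixpow].
/xuwitokufisapisda/: /u/ is a high vowel flanked by voiceless consonants /k/ and /f/, so it deletes. /i/ is a high vowel flanked by voiceless consonants /f/ and /s/, so it deletes. /i/ is a high vowel flanked by voiceless consonants /p/ and /s/, so it deletes. → [xuwitokfsapsda].
/hebwugnivokpifusx/: /i/ is a high vowel flanked by voiceless consonants /p/ and /f/, so it deletes. /u/ is a high vowel flanked by voiceless consonants /f/ and /s/, so it deletes. → [hebwugnivokpfsx].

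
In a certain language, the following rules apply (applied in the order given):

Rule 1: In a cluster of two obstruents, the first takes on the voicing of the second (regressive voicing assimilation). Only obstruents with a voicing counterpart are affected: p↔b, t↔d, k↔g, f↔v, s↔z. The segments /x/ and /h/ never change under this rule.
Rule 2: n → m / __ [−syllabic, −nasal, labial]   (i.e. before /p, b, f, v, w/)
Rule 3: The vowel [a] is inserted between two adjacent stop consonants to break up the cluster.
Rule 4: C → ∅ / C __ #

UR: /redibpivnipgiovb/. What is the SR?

Rule 1 (regressive voicing assimilation): /b/ precedes the voiceless obstruent /p/, so it devoices to [p] by assimilation. /p/ precedes the voiced obstruent /g/, so it voices to [b] by assimilation. /redibpivnipgiovb/ → redippivnibgiovb.
Rule 2 (nasal place assimilation): no segment meets the environment; /redippivnibgiovb/ is unchanged.
Rule 3 (stop-cluster a-epenthesis): /p/ and /p/ form a stop–stop cluster, so [a] is inserted between them. /b/ and /g/ form a stop–stop cluster, so [a] is inserted between them. /redippivnibgiovb/ → redipapivnibagiovb.
Rule 4 (final cluster simplification): /b/ is the second consonant of a word-final cluster /vb/, so it deletes. /redipapivnibagiovb/ → redipapivnibagiov.

redipapivnibagiov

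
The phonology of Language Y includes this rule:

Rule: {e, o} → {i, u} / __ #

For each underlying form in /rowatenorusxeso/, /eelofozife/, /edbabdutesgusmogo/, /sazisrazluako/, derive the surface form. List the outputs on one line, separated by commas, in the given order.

/rowatenorusxeso/: /o/ is a mid vowel in word-final position, so it raises to [u]. → [rowatenorusxesu].
/eelofozife/: /e/ is a mid vowel in word-final position, so it raises to [i]. → [eelofozifi].
/edbabdutesgusmogo/: /o/ is a mid vowel in word-final position, so it raises to [u]. → [edbabdutesgusmogu].
/sazisrazluako/: /o/ is a mid vowel in word-final position, so it raises to [u]. → [sazisrazluaku].

rowatenorusxesu, eelofozifi, edbabdutesgusmogu, sazisrazluaku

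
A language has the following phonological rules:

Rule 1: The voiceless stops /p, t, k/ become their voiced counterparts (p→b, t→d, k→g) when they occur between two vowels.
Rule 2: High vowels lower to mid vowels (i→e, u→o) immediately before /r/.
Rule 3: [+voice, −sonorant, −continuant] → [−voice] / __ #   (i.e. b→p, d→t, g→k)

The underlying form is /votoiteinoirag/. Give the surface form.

Rule 1 (intervocalic voicing): /t/ is a voiceless stop between vowels /o/ and /o/, so it voices to [d]. /t/ is a voiceless stop between vowels /i/ and /e/, so it voices to [d]. /votoiteinoirag/ → vodoideinoirag.
Rule 2 (pre-rhotic lowering): /i/ is a high vowel immediately before /r/, so it lowers to [e]. /vodoideinoirag/ → vodoideinoerag.
Rule 3 (final devoicing): /g/ is a voiced stop in word-final position, so it devoices to [k]. /vodoideinoerag/ → vodoideinoerak.

vodoideinoerak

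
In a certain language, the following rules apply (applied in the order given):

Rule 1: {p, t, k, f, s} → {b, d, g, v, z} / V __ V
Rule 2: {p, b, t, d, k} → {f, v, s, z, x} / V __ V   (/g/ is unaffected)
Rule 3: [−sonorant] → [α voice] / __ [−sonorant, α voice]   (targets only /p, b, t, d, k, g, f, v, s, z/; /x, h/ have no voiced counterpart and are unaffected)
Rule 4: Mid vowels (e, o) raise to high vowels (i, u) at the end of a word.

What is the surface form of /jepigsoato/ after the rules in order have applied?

jeviksoazu

Rule 1 (intervocalic voicing): /p/ is a voiceless obstruent between vowels /e/ and /i/, so it voices to [b]. /t/ is a voiceless obstruent between vowels /a/ and /o/, so it voices to [d]. /jepigsoato/ → jebigsoado.
Rule 2 (intervocalic spirantization): /b/ is a stop between vowels /e/ and /i/, so it spirantizes to the fricative [v]. /d/ is a stop between vowels /a/ and /o/, so it spirantizes to the fricative [z]. /jebigsoado/ → jevigsoazo.
Rule 3 (regressive voicing assimilation): /g/ precedes the voiceless obstruent /s/, so it devoices to [k] by assimilation. /jevigsoazo/ → jeviksoazo.
Rule 4 (final vowel raising): /o/ is a mid vowel in word-final position, so it raises to [u]. /jeviksoazo/ → jeviksoazu.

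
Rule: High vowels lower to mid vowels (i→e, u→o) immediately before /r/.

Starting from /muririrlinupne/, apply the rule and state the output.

Scanning /muririrlinupne/: /u/ is a high vowel immediately before /r/, so it lowers to [o]; /i/ is a high vowel immediately before /r/, so it lowers to [e]; /i/ is a high vowel immediately before /r/, so it lowers to [e]; /i/ at position 9 is not in the conditioning environment; /u/ at position 11 is not in the conditioning environment.
Result: [morererlinupne].

morererlinupne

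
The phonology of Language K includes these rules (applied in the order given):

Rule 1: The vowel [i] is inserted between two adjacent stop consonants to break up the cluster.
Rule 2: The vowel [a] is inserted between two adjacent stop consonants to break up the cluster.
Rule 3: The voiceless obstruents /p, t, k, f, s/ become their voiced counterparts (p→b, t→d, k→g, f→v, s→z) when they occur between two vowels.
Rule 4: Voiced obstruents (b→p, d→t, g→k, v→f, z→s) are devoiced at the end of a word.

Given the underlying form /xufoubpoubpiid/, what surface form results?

Rule 1 (stop-cluster i-epenthesis): /b/ and /p/ form a stop–stop cluster, so [i] is inserted between them. /b/ and /p/ form a stop–stop cluster, so [i] is inserted between them. /xufoubpoubpiid/ → xufoubipoubipiid.
Rule 2 (stop-cluster a-epenthesis): no segment meets the environment; /xufoubipoubipiid/ is unchanged.
Rule 3 (intervocalic voicing): /f/ is a voiceless obstruent between vowels /u/ and /o/, so it voices to [v]. /p/ is a voiceless obstruent between vowels /i/ and /o/, so it voices to [b]. /p/ is a voiceless obstruent between vowels /i/ and /i/, so it voices to [b]. /xufoubipoubipiid/ → xuvoubiboubibiid.
Rule 4 (final devoicing): /d/ is a voiced obstruent in word-final position, so it devoices to [t]. /xuvoubiboubibiid/ → xuvoubiboubibiit.

xuvoubiboubibiit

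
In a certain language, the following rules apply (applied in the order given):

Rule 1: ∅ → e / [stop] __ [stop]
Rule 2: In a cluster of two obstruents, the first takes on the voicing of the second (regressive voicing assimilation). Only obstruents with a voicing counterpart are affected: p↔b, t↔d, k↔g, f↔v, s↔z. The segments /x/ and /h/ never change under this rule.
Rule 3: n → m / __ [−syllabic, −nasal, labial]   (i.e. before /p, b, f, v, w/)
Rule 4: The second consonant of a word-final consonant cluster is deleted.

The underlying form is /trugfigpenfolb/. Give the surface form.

Rule 1 (stop-cluster e-epenthesis): /g/ and /p/ form a stop–stop cluster, so [e] is inserted between them. /trugfigpenfolb/ → trugfigepenfolb.
Rule 2 (regressive voicing assimilation): /g/ precedes the voiceless obstruent /f/, so it devoices to [k] by assimilation. /trugfigepenfolb/ → trukfigepenfolb.
Rule 3 (nasal place assimilation): /n/ precedes the labial consonant /f/, so it assimilates in place to [m]. /trukfigepenfolb/ → trukfigepemfolb.
Rule 4 (final cluster simplification): /b/ is the second consonant of a word-final cluster /lb/, so it deletes. /trukfigepemfolb/ → trukfigepemfol.

trukfigepemfol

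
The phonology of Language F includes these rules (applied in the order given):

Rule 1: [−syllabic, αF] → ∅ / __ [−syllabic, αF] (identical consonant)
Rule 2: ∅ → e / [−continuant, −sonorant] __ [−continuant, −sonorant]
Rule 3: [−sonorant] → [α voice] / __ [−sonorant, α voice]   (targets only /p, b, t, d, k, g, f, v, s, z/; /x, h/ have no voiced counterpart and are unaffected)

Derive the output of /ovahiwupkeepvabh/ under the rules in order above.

Rule 1 (degemination): no segment meets the environment; /ovahiwupkeepvabh/ is unchanged.
Rule 2 (stop-cluster e-epenthesis): /p/ and /k/ form a stop–stop cluster, so [e] is inserted between them. /ovahiwupkeepvabh/ → ovahiwupekeepvabh.
Rule 3 (regressive voicing assimilation): /p/ precedes the voiced obstruent /v/, so it voices to [b] by assimilation. /b/ precedes the voiceless obstruent /h/, so it devoices to [p] by assimilation. /ovahiwupekeepvabh/ → ovahiwupekeebvaph.

ovahiwupekeebvaph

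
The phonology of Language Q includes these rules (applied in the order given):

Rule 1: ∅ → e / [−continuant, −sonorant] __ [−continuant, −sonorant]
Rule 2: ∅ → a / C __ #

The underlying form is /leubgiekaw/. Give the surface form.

Rule 1 (stop-cluster e-epenthesis): /b/ and /g/ form a stop–stop cluster, so [e] is inserted between them. /leubgiekaw/ → leubegiekaw.
Rule 2 (final a-epenthesis): the form ends in the consonant /w/, so [a] is inserted word-finally. /leubegiekaw/ → leubegiekawa.

leubegiekawa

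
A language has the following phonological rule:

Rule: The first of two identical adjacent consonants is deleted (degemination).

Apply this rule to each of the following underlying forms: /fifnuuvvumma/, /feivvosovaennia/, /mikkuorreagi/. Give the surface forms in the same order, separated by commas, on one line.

fifnuuvuma, feivosovaenia, mikuoreagi

/fifnuuvvumma/: /vv/ is a geminate; the first /v/ deletes. /mm/ is a geminate; the first /m/ deletes. → [fifnuuvuma].
/feivvosovaennia/: /vv/ is a geminate; the first /v/ deletes. /nn/ is a geminate; the first /n/ deletes. → [feivosovaenia].
/mikkuorreagi/: /kk/ is a geminate; the first /k/ deletes. /rr/ is a geminate; the first /r/ deletes. → [mikuoreagi].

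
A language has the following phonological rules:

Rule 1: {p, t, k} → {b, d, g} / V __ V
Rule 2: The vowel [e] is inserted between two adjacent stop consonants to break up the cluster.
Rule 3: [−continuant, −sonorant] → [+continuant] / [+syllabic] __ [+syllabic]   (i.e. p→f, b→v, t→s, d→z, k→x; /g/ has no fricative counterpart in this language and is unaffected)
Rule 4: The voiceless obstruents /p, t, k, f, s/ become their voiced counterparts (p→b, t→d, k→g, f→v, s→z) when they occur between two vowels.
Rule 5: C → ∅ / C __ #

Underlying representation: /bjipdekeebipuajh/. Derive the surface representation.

bjivezegeevivuaj

Rule 1 (intervocalic voicing): /k/ is a voiceless stop between vowels /e/ and /e/, so it voices to [g]. /p/ is a voiceless stop between vowels /i/ and /u/, so it voices to [b]. /bjipdekeebipuajh/ → bjipdegeebibuajh.
Rule 2 (stop-cluster e-epenthesis): /p/ and /d/ form a stop–stop cluster, so [e] is inserted between them. /bjipdegeebibuajh/ → bjipedegeebibuajh.
Rule 3 (intervocalic spirantization): /p/ is a stop between vowels /i/ and /e/, so it spirantizes to the fricative [f]. /d/ is a stop between vowels /e/ and /e/, so it spirantizes to the fricative [z]. /b/ is a stop between vowels /e/ and /i/, so it spirantizes to the fricative [v]. /b/ is a stop between vowels /i/ and /u/, so it spirantizes to the fricative [v]. /bjipedegeebibuajh/ → bjifezegeevivuajh.
Rule 4 (intervocalic voicing): /f/ is a voiceless obstruent between vowels /i/ and /e/, so it voices to [v]. /bjifezegeevivuajh/ → bjivezegeevivuajh.
Rule 5 (final cluster simplification): /h/ is the second consonant of a word-final cluster /jh/, so it deletes. /bjivezegeevivuajh/ → bjivezegeevivuaj.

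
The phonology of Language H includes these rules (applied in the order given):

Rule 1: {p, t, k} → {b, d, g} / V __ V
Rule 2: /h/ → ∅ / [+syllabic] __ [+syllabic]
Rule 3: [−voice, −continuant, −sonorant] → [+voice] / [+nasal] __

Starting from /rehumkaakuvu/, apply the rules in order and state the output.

Rule 1 (intervocalic voicing): /k/ is a voiceless stop between vowels /a/ and /u/, so it voices to [g]. /rehumkaakuvu/ → rehumkaaguvu.
Rule 2 (intervocalic h-deletion): /h/ occurs between vowels /e/ and /u/, so it deletes. /rehumkaaguvu/ → reumkaaguvu.
Rule 3 (post-nasal voicing): /k/ is a voiceless stop immediately after the nasal /m/, so it voices to [g]. /reumkaaguvu/ → reumgaaguvu.

reumgaaguvu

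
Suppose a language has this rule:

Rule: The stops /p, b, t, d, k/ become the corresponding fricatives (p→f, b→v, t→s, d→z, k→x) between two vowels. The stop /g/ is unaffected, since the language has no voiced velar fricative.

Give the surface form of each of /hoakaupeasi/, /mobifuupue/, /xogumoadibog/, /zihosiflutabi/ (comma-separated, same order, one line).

hoaxaufeasi, movifuufue, xogumoazivog, zihosiflusavi

/hoakaupeasi/: /k/ is a stop between vowels /a/ and /a/, so it spirantizes to the fricative [x]. /p/ is a stop between vowels /u/ and /e/, so it spirantizes to the fricative [f]. → [hoaxaufeasi].
/mobifuupue/: /b/ is a stop between vowels /o/ and /i/, so it spirantizes to the fricative [v]. /p/ is a stop between vowels /u/ and /u/, so it spirantizes to the fricative [f]. → [movifuufue].
/xogumoadibog/: /d/ is a stop between vowels /a/ and /i/, so it spirantizes to the fricative [z]. /b/ is a stop between vowels /i/ and /o/, so it spirantizes to the fricative [v]. → [xogumoazivog].
/zihosiflutabi/: /t/ is a stop between vowels /u/ and /a/, so it spirantizes to the fricative [s]. /b/ is a stop between vowels /a/ and /i/, so it spirantizes to the fricative [v]. → [zihosiflusavi].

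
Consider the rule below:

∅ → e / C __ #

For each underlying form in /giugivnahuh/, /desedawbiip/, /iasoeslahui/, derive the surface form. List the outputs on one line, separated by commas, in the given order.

/giugivnahuh/: the form ends in the consonant /h/, so [e] is inserted word-finally. → [giugivnahuhe].
/desedawbiip/: the form ends in the consonant /p/, so [e] is inserted word-finally. → [desedawbiipe].
/iasoeslahui/: the rule's environment is not met; surfaces unchanged as [iasoeslahui].

giugivnahuhe, desedawbiipe, iasoeslahui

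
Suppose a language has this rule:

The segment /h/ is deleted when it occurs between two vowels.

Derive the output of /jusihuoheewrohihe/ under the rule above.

jusiuoeewroie

/h/ occurs between vowels /i/ and /u/, so it deletes.
/h/ occurs between vowels /o/ and /e/, so it deletes.
/h/ occurs between vowels /o/ and /i/, so it deletes.
/h/ occurs between vowels /i/ and /e/, so it deletes.
Surface form: [jusiuoeewroie].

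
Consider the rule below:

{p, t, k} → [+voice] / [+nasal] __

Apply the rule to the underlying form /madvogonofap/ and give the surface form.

madvogonofap

No segment of /madvogonofap/ meets the structural description of the rule, so the form surfaces unchanged.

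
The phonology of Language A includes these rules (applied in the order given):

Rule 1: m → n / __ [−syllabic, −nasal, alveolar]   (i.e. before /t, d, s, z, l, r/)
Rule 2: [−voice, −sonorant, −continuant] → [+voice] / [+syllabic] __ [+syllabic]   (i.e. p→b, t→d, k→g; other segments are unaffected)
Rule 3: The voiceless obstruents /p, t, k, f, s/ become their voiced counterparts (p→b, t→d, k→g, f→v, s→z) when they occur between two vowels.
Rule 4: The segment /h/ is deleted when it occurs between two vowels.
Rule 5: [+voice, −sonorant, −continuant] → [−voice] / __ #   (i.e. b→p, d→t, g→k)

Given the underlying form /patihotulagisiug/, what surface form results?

padiodulagiziuk

Rule 1 (nasal place assimilation): no segment meets the environment; /patihotulagisiug/ is unchanged.
Rule 2 (intervocalic voicing): /t/ is a voiceless stop between vowels /a/ and /i/, so it voices to [d]. /t/ is a voiceless stop between vowels /o/ and /u/, so it voices to [d]. /patihotulagisiug/ → padihodulagisiug.
Rule 3 (intervocalic voicing): /s/ is a voiceless obstruent between vowels /i/ and /i/, so it voices to [z]. /padihodulagisiug/ → padihodulagiziug.
Rule 4 (intervocalic h-deletion): /h/ occurs between vowels /i/ and /o/, so it deletes. /padihodulagiziug/ → padiodulagiziug.
Rule 5 (final devoicing): /g/ is a voiced stop in word-final position, so it devoices to [k]. /padiodulagiziug/ → padiodulagiziuk.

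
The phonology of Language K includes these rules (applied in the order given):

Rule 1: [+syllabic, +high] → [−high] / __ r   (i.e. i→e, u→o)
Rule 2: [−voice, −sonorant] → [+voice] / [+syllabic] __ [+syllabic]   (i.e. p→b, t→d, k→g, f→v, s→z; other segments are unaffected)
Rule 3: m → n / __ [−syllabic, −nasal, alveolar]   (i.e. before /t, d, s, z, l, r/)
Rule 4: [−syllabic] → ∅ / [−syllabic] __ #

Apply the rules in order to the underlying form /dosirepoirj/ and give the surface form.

Rule 1 (pre-rhotic lowering): /i/ is a high vowel immediately before /r/, so it lowers to [e]. /i/ is a high vowel immediately before /r/, so it lowers to [e]. /dosirepoirj/ → doserepoerj.
Rule 2 (intervocalic voicing): /s/ is a voiceless obstruent between vowels /o/ and /e/, so it voices to [z]. /p/ is a voiceless obstruent between vowels /e/ and /o/, so it voices to [b]. /doserepoerj/ → dozereboerj.
Rule 3 (nasal place assimilation): no segment meets the environment; /dozereboerj/ is unchanged.
Rule 4 (final cluster simplification): /j/ is the second consonant of a word-final cluster /rj/, so it deletes. /dozereboerj/ → dozereboer.

dozereboer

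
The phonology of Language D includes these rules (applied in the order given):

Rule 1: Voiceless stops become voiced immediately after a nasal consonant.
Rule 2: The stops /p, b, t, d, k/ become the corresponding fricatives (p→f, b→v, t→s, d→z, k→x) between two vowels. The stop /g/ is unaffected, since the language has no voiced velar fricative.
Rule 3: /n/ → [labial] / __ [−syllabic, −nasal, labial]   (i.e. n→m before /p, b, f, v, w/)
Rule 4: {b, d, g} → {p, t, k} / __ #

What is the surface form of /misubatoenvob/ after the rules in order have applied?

Rule 1 (post-nasal voicing): no segment meets the environment; /misubatoenvob/ is unchanged.
Rule 2 (intervocalic spirantization): /b/ is a stop between vowels /u/ and /a/, so it spirantizes to the fricative [v]. /t/ is a stop between vowels /a/ and /o/, so it spirantizes to the fricative [s]. /misubatoenvob/ → misuvasoenvob.
Rule 3 (nasal place assimilation): /n/ precedes the labial consonant /v/, so it assimilates in place to [m]. /misuvasoenvob/ → misuvasoemvob.
Rule 4 (final devoicing): /b/ is a voiced stop in word-final position, so it devoices to [p]. /misuvasoemvob/ → misuvasoemvop.

misuvasoemvop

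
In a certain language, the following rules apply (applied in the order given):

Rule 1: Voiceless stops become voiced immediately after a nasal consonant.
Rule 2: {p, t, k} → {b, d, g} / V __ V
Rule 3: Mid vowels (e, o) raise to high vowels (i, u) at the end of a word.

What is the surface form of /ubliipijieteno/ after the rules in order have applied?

ubliibijiedenu

Rule 1 (post-nasal voicing): no segment meets the environment; /ubliipijieteno/ is unchanged.
Rule 2 (intervocalic voicing): /p/ is a voiceless stop between vowels /i/ and /i/, so it voices to [b]. /t/ is a voiceless stop between vowels /e/ and /e/, so it voices to [d]. /ubliipijieteno/ → ubliibijiedeno.
Rule 3 (final vowel raising): /o/ is a mid vowel in word-final position, so it raises to [u]. /ubliibijiedeno/ → ubliibijiedenu.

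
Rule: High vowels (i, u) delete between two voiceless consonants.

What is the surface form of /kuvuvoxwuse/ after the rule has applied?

No segment of /kuvuvoxwuse/ meets the structural description of the rule, so the form surfaces unchanged.

kuvuvoxwuse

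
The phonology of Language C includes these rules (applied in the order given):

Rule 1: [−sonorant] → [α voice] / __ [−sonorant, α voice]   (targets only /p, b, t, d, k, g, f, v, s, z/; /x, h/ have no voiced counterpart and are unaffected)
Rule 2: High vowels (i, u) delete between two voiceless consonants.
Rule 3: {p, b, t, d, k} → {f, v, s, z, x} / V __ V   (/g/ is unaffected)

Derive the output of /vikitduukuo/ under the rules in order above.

vixidduuxuo

Rule 1 (regressive voicing assimilation): /t/ precedes the voiced obstruent /d/, so it voices to [d] by assimilation. /vikitduukuo/ → vikidduukuo.
Rule 2 (high vowel syncope): no segment meets the environment; /vikidduukuo/ is unchanged.
Rule 3 (intervocalic spirantization): /k/ is a stop between vowels /i/ and /i/, so it spirantizes to the fricative [x]. /k/ is a stop between vowels /u/ and /u/, so it spirantizes to the fricative [x]. /vikidduukuo/ → vixidduuxuo.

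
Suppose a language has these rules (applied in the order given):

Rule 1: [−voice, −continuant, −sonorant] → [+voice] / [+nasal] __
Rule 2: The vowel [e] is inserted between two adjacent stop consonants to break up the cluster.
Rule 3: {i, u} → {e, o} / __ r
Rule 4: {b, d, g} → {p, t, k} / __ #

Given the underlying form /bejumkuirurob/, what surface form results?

bejumguerorop

Rule 1 (post-nasal voicing): /k/ is a voiceless stop immediately after the nasal /m/, so it voices to [g]. /bejumkuirurob/ → bejumguirurob.
Rule 2 (stop-cluster e-epenthesis): no segment meets the environment; /bejumguirurob/ is unchanged.
Rule 3 (pre-rhotic lowering): /i/ is a high vowel immediately before /r/, so it lowers to [e]. /u/ is a high vowel immediately before /r/, so it lowers to [o]. /bejumguirurob/ → bejumguerorob.
Rule 4 (final devoicing): /b/ is a voiced stop in word-final position, so it devoices to [p]. /bejumguerorob/ → bejumguerorop.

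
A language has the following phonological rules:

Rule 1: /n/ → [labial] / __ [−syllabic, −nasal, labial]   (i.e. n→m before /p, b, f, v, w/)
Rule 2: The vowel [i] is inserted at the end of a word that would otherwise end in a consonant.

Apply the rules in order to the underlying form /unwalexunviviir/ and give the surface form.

umwalexumviviiri

Rule 1 (nasal place assimilation): /n/ precedes the labial consonant /w/, so it assimilates in place to [m]. /n/ precedes the labial consonant /v/, so it assimilates in place to [m]. /unwalexunviviir/ → umwalexumviviir.
Rule 2 (final i-epenthesis): the form ends in the consonant /r/, so [i] is inserted word-finally. /umwalexumviviir/ → umwalexumviviiri.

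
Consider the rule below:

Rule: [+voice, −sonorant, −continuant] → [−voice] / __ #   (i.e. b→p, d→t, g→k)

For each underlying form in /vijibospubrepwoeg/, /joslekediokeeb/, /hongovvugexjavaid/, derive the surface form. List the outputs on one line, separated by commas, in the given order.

vijibospubrepwoek, joslekediokeep, hongovvugexjavait

/vijibospubrepwoeg/: /g/ is a voiced stop in word-final position, so it devoices to [k]. → [vijibospubrepwoek].
/joslekediokeeb/: /b/ is a voiced stop in word-final position, so it devoices to [p]. → [joslekediokeep].
/hongovvugexjavaid/: /d/ is a voiced stop in word-final position, so it devoices to [t]. → [hongovvugexjavait].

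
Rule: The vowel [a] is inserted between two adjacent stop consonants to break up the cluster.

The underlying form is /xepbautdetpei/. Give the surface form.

/p/ and /b/ form a stop–stop cluster, so [a] is inserted between them.
/t/ and /d/ form a stop–stop cluster, so [a] is inserted between them.
/t/ and /p/ form a stop–stop cluster, so [a] is inserted between them.
Surface form: [xepabautadetapei].

xepabautadetapei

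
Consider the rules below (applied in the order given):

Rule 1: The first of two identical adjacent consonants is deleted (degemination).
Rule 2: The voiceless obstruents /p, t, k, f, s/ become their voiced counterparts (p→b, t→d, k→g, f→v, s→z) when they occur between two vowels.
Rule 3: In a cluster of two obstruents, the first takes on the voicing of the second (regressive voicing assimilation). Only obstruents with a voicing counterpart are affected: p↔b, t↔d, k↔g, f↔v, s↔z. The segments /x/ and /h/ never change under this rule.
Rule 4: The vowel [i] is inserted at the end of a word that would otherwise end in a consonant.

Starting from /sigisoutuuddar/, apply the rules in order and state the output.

sigizouduudari

Rule 1 (degemination): /dd/ is a geminate; the first /d/ deletes. /sigisoutuuddar/ → sigisoutuudar.
Rule 2 (intervocalic voicing): /s/ is a voiceless obstruent between vowels /i/ and /o/, so it voices to [z]. /t/ is a voiceless obstruent between vowels /u/ and /u/, so it voices to [d]. /sigisoutuudar/ → sigizouduudar.
Rule 3 (regressive voicing assimilation): no segment meets the environment; /sigizouduudar/ is unchanged.
Rule 4 (final i-epenthesis): the form ends in the consonant /r/, so [i] is inserted word-finally. /sigizouduudar/ → sigizouduudari.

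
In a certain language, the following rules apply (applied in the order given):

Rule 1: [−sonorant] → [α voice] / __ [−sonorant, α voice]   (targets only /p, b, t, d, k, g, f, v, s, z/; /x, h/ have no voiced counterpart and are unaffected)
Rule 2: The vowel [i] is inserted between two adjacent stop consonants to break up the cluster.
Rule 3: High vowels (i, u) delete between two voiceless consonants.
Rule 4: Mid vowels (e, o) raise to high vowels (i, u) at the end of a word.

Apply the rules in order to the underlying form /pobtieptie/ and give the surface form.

poptieptii

Rule 1 (regressive voicing assimilation): /b/ precedes the voiceless obstruent /t/, so it devoices to [p] by assimilation. /pobtieptie/ → poptieptie.
Rule 2 (stop-cluster i-epenthesis): /p/ and /t/ form a stop–stop cluster, so [i] is inserted between them. /p/ and /t/ form a stop–stop cluster, so [i] is inserted between them. /poptieptie/ → popitiepitie.
Rule 3 (high vowel syncope): /i/ is a high vowel flanked by voiceless consonants /p/ and /t/, so it deletes. /i/ is a high vowel flanked by voiceless consonants /p/ and /t/, so it deletes. /popitiepitie/ → poptieptie.
Rule 4 (final vowel raising): /e/ is a mid vowel in word-final position, so it raises to [i]. /poptieptie/ → poptieptii.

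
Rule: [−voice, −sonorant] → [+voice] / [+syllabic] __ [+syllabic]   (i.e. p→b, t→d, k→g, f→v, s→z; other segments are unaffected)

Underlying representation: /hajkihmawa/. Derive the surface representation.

hajkihmawa

No segment of /hajkihmawa/ meets the structural description of the rule, so the form surfaces unchanged.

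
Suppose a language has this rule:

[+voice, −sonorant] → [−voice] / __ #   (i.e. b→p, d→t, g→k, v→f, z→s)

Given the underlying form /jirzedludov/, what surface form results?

/v/ is a voiced obstruent in word-final position, so it devoices to [f].
Surface form: [jirzedludof].

jirzedludof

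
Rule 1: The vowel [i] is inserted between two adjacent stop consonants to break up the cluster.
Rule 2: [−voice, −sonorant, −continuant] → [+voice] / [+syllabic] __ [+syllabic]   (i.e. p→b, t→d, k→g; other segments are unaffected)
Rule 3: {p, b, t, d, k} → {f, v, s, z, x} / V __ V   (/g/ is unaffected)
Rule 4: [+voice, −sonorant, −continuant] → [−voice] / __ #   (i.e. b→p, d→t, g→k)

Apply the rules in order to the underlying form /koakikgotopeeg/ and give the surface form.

Rule 1 (stop-cluster i-epenthesis): /k/ and /g/ form a stop–stop cluster, so [i] is inserted between them. /koakikgotopeeg/ → koakikigotopeeg.
Rule 2 (intervocalic voicing): /k/ is a voiceless stop between vowels /a/ and /i/, so it voices to [g]. /k/ is a voiceless stop between vowels /i/ and /i/, so it voices to [g]. /t/ is a voiceless stop between vowels /o/ and /o/, so it voices to [d]. /p/ is a voiceless stop between vowels /o/ and /e/, so it voices to [b]. /koakikigotopeeg/ → koagigigodobeeg.
Rule 3 (intervocalic spirantization): /d/ is a stop between vowels /o/ and /o/, so it spirantizes to the fricative [z]. /b/ is a stop between vowels /o/ and /e/, so it spirantizes to the fricative [v]. /koagigigodobeeg/ → koagigigozoveeg.
Rule 4 (final devoicing): /g/ is a voiced stop in word-final position, so it devoices to [k]. /koagigigozoveeg/ → koagigigozoveek.

koagigigozoveek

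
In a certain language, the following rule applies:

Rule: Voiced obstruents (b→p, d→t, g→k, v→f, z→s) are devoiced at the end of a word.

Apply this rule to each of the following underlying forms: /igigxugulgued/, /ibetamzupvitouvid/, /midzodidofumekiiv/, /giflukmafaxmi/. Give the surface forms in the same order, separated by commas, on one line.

/igigxugulgued/: /d/ is a voiced obstruent in word-final position, so it devoices to [t]. → [igigxugulguet].
/ibetamzupvitouvid/: /d/ is a voiced obstruent in word-final position, so it devoices to [t]. → [ibetamzupvitouvit].
/midzodidofumekiiv/: /v/ is a voiced obstruent in word-final position, so it devoices to [f]. → [midzodidofumekiif].
/giflukmafaxmi/: the rule's environment is not met; surfaces unchanged as [giflukmafaxmi].

igigxugulguet, ibetamzupvitouvit, midzodidofumekiif, giflukmafaxmi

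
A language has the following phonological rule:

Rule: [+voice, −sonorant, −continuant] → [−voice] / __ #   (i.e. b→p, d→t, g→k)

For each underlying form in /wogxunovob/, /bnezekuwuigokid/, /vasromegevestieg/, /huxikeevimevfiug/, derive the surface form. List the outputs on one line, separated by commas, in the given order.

/wogxunovob/: /b/ is a voiced stop in word-final position, so it devoices to [p]. → [wogxunovop].
/bnezekuwuigokid/: /d/ is a voiced stop in word-final position, so it devoices to [t]. → [bnezekuwuigokit].
/vasromegevestieg/: /g/ is a voiced stop in word-final position, so it devoices to [k]. → [vasromegevestiek].
/huxikeevimevfiug/: /g/ is a voiced stop in word-final position, so it devoices to [k]. → [huxikeevimevfiuk].

wogxunovop, bnezekuwuigokit, vasromegevestiek, huxikeevimevfiuk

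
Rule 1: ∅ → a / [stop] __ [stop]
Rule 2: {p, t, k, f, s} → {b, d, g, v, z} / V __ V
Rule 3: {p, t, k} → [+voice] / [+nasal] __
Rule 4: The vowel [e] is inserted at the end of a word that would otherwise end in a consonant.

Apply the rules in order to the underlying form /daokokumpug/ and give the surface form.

daogogumbuge

Rule 1 (stop-cluster a-epenthesis): no segment meets the environment; /daokokumpug/ is unchanged.
Rule 2 (intervocalic voicing): /k/ is a voiceless obstruent between vowels /o/ and /o/, so it voices to [g]. /k/ is a voiceless obstruent between vowels /o/ and /u/, so it voices to [g]. /daokokumpug/ → daogogumpug.
Rule 3 (post-nasal voicing): /p/ is a voiceless stop immediately after the nasal /m/, so it voices to [b]. /daogogumpug/ → daogogumbug.
Rule 4 (final e-epenthesis): the form ends in the consonant /g/, so [e] is inserted word-finally. /daogogumbug/ → daogogumbuge.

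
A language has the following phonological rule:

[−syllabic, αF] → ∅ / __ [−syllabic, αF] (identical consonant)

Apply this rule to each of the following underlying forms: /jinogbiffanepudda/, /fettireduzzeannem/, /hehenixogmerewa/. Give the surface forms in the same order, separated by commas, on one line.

jinogbifanepuda, fetireduzeanem, hehenixogmerewa

/jinogbiffanepudda/: /ff/ is a geminate; the first /f/ deletes. /dd/ is a geminate; the first /d/ deletes. → [jinogbifanepuda].
/fettireduzzeannem/: /tt/ is a geminate; the first /t/ deletes. /zz/ is a geminate; the first /z/ deletes. /nn/ is a geminate; the first /n/ deletes. → [fetireduzeanem].
/hehenixogmerewa/: the rule's environment is not met; surfaces unchanged as [hehenixogmerewa].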